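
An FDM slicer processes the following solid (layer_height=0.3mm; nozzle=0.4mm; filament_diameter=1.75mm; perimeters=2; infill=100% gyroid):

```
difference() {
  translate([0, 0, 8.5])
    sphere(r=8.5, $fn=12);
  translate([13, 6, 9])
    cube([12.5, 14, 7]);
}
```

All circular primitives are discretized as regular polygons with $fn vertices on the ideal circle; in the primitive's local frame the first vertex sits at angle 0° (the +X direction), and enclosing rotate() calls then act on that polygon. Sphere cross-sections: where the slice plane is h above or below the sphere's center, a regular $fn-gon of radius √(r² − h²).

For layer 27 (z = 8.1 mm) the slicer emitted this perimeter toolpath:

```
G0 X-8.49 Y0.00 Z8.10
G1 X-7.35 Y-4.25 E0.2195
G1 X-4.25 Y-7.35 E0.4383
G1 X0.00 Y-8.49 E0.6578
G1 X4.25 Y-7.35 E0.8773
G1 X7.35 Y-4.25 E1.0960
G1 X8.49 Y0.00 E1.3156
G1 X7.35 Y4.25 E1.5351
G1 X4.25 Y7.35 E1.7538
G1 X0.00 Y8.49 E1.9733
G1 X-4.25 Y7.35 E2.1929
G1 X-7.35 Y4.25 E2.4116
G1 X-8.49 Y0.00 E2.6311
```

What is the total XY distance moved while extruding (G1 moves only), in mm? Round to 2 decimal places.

52.74 mm

Sum the Euclidean lengths of each G1 segment: total = 52.74 mm.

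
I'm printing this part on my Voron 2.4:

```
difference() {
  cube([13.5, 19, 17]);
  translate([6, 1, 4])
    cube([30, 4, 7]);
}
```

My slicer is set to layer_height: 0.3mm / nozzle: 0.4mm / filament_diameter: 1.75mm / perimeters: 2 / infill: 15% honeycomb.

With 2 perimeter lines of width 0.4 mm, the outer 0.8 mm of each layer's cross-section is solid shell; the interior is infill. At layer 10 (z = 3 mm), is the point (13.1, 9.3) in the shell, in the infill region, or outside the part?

At z = 3 mm: the 13.5×19 cube contributes its full rectangle; the cube at (6, 1) does not reach this height (z outside [4, 11]); After the difference (first − rest): none of the subtracted shapes is present at this height, so the 13.5×19 cube is unchanged — 1 connected region. Overall, the cross-section is a single solid region. The nearest boundary edge runs (13.50, 0.00)→(13.50, 19.00); distance from the point to it = 0.40 mm. The point is inside the cross-section, 0.40 mm from the nearest boundary — within the 0.8 mm shell band (2 × 0.4).

shell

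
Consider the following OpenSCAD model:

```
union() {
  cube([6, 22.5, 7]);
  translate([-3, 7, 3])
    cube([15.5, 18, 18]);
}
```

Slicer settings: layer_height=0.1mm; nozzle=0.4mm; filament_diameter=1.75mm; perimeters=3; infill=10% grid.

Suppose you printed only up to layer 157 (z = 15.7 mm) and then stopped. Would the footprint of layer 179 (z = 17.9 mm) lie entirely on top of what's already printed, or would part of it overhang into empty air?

Compare the two slices. At z = 15.7: the cube is not intersected at this z (z outside [0, 7]); the cube at (-3, 7) (footprint 15.5×18) is included at this height (area 279.00 mm²); Taking the union: only the 15.5×18 cube at (-3, 7) is present, so the union is just that shape — area = 279.00 mm². At z = 17.9: the cube does not reach this height (z outside [0, 7]); the cube at (-3, 7) is present — its section is the full 15.5×18 rectangle (area 279.00 mm²); Taking the union: only the 15.5×18 cube at (-3, 7) is present, so the union is just that shape — area = 279.00 mm². Checking containment: the cross-section at z = 17.9 is a subset of the cross-section at z = 15.7.

entirely on top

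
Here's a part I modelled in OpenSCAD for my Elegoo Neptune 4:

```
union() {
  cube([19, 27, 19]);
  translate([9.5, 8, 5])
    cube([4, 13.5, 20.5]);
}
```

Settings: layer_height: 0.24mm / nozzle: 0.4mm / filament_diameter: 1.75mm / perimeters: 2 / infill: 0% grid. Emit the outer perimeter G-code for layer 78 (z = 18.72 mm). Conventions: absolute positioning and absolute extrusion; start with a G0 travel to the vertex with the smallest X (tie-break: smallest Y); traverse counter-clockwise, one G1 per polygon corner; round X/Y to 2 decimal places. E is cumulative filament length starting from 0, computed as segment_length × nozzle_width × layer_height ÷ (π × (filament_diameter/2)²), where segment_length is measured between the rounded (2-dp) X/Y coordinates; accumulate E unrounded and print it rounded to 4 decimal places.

G0 X0.00 Y0.00 Z18.72
G1 X19.00 Y0.00 E0.7583
G1 X19.00 Y27.00 E1.8360
G1 X0.00 Y27.00 E2.5943
G1 X0.00 Y0.00 E3.6719

At z = 18.72 mm: the cube (footprint 19×27) is included at this height; the 4×13.5 cube at (9.5, 8) contributes its full rectangle; Taking the union: the 4×13.5 cube at (9.5, 8) lies entirely inside the 19×27 cube, so the union is just the 19×27 cube — 1 connected region. The outline is a single polygon with 4 vertices. Extrusion per mm of travel: 0.4 × 0.24 / (π × 0.875²) = 0.039912. Accumulating E over each segment gives final E = 3.6719.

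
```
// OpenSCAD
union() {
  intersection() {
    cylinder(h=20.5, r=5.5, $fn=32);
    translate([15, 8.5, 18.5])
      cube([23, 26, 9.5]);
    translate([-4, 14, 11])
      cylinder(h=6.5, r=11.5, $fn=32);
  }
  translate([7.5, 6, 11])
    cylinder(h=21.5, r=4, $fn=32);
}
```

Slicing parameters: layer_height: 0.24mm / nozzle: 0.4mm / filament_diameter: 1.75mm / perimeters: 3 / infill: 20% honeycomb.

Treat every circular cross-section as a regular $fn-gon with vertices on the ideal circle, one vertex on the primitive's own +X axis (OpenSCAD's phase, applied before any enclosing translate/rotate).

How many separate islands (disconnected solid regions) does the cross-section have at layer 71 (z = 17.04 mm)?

At z = 17.04 mm: the r=5.5 cylinder contributes a regular 32-gon of circumradius 5.5; the cube at (15, 8.5) is absent (z outside [18.5, 28]); the cylinder at (-4, 14): section is a regular 32-gon, circumradius r=11.5; After intersecting: at least one operand is absent at this height, so nothing remains; the r=4 cylinder at (7.5, 6) contributes a regular 32-gon of circumradius 4; Merging all regions: only the r=4 cylinder at (7.5, 6) is present, so the union is just that shape — 1 connected region. Overall, the cross-section is a single solid region. Island count = 1.

1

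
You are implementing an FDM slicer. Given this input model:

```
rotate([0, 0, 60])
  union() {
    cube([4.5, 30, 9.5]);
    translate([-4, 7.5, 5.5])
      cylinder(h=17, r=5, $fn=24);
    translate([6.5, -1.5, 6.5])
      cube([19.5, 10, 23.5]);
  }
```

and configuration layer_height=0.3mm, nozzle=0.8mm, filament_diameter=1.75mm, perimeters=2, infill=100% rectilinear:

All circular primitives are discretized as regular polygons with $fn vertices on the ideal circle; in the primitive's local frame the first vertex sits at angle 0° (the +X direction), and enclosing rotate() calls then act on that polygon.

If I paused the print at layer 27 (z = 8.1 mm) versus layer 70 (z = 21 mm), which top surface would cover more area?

Layer 27 (z = 8.1): the 4.5×30 cube contributes its full rectangle (area 135.00 mm²); the r=5 cylinder at (-4, 7.5) contributes a regular 24-gon of circumradius 5 (area = (24/2)·5.000²·sin(360°/24) = 77.65 mm²); the cube at (6.5, -1.5) is present — its section is the full 19.5×10 rectangle (area 195.00 mm²); Combining (union): the regions partially overlap — summed areas 407.65 mm² minus the doubly-counted overlap 3.91 mm² gives 403.74 mm² — area = 403.74 mm²; (whole slice rotated 60° about Z — lengths, areas and connectivity unchanged). So its area = 403.74 mm². Layer 70 (z = 21): the cube is absent (z outside [0, 9.5]); the r=5 cylinder at (-4, 7.5) contributes a regular 24-gon of circumradius 5 (area = (24/2)·5.000²·sin(360°/24) = 77.65 mm²); the cube at (6.5, -1.5) (footprint 19.5×10) is included at this height (area 195.00 mm²); Combining (union): the 2 present regions are separate (no shared area or edge), so areas and boundary lengths simply add and each stays a separate island — area = 272.65 mm²; (rotated 60° about Z; rotation is an isometry so areas/perimeters/island counts are preserved). So its area = 272.65 mm². Layer 27 is larger (403.74 vs 272.65 mm²).

layer 27 (z = 8.1 mm)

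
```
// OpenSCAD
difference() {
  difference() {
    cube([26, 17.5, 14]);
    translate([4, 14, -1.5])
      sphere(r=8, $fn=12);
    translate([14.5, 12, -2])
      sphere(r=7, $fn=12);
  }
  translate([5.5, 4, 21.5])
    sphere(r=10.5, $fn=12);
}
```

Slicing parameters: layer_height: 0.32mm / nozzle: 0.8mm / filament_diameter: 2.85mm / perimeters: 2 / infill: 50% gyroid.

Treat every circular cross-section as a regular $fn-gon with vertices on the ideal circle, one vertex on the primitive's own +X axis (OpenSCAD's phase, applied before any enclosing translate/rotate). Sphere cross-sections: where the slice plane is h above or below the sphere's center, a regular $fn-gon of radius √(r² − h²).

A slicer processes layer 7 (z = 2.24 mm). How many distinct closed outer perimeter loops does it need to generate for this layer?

At z = 2.24 mm: the cube (footprint 26×17.5) is included at this height; the r=8 sphere at (4, 14) contributes a regular 12-gon of circumradius √(8²−3.74²) = 7.072; the r=7 sphere at (14.5, 12) contributes a regular 12-gon of circumradius √(7²−4.24²) = 5.570; Taking the first minus the rest: starting from the 26×17.5 cube, the r=8 sphere at (4, 14) partially overlaps it — only the 100.69 mm² overlap (of its 150.04 mm²) is removed, clipping the outline; the r=7 sphere at (14.5, 12) partially overlaps it — only the 86.11 mm² overlap (of its 93.07 mm²) is removed, clipping the outline — 2 connected regions; the sphere at (5.5, 4) is absent (|z−center|=19.260 > r=10.5); Taking the first minus the rest: none of the subtracted shapes is present at this height, so that combined region is unchanged — 2 connected regions. The result has 2 disconnected regions.

2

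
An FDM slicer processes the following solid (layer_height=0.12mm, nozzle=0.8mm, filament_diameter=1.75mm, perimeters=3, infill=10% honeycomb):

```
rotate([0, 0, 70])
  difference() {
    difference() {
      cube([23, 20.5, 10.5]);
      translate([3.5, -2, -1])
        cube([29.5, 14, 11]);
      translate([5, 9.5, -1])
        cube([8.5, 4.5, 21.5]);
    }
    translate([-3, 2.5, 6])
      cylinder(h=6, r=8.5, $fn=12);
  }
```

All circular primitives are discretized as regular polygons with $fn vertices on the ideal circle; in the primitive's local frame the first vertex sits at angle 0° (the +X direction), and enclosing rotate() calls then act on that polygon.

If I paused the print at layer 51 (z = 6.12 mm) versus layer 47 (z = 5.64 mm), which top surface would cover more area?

layer 47 (z = 5.64 mm)

Layer 51 (z = 6.12): the cube is present — its section is the full 23×20.5 rectangle (area 471.50 mm²); the cube at (3.5, -2) (footprint 29.5×14) is included at this height (area 413.00 mm²); the cube at (5, 9.5) (footprint 8.5×4.5) is included at this height (area 38.25 mm²); Subtracting the remaining from the first: starting from the 23×20.5 cube (471.50 mm²), the 29.5×14 cube at (3.5, -2) partially overlaps it — only the 234.00 mm² overlap (of its 413.00 mm²) is removed, clipping the outline; the 8.5×4.5 cube at (5, 9.5) partially overlaps it — only the 17.00 mm² overlap (of its 38.25 mm²) is removed, clipping the outline — area = 220.50 mm²; the r=8.5 cylinder at (-3, 2.5) gives a regular 12-gon of circumradius 8.5 (constant along its height) (area = (12/2)·8.500²·sin(360°/12) = 216.75 mm²); After the difference (first − rest): starting from that combined region (220.50 mm²), the r=8.5 cylinder at (-3, 2.5) partially overlaps it — only the 32.19 mm² overlap (of its 216.75 mm²) is removed, clipping the outline — area = 188.31 mm²; (whole slice rotated 70° about Z — lengths, areas and connectivity unchanged). So its area = 188.31 mm². Layer 47 (z = 5.64): the cube is present — its section is the full 23×20.5 rectangle (area 471.50 mm²); the cube at (3.5, -2) (footprint 29.5×14) is included at this height (area 413.00 mm²); the 8.5×4.5 cube at (5, 9.5) contributes its full rectangle (area 38.25 mm²); Subtracting the remaining from the first: starting from the 23×20.5 cube (471.50 mm²), the 29.5×14 cube at (3.5, -2) partially overlaps it — only the 234.00 mm² overlap (of its 413.00 mm²) is removed, clipping the outline; the 8.5×4.5 cube at (5, 9.5) partially overlaps it — only the 17.00 mm² overlap (of its 38.25 mm²) is removed, clipping the outline — area = 220.50 mm²; the cylinder at (-3, 2.5) is not intersected at this z (z outside [6, 12]); Taking the first minus the rest: none of the subtracted shapes is present at this height, so that combined region is unchanged — area = 220.50 mm²; (whole slice rotated 70° about Z — lengths, areas and connectivity unchanged). So its area = 220.50 mm². Layer 47 is larger (220.50 vs 188.31 mm²).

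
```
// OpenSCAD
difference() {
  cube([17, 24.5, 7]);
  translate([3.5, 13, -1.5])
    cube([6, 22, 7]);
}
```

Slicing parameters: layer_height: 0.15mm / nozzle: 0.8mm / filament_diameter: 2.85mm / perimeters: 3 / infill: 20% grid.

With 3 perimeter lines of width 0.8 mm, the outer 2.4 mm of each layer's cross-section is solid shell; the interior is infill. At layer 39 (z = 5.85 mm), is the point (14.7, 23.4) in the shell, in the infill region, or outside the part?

At z = 5.85 mm: the cube (footprint 17×24.5) is included at this height; the cube at (3.5, 13) is absent (z outside [-1.5, 5.5]); Taking the first minus the rest: none of the subtracted shapes is present at this height, so the 17×24.5 cube is unchanged — 1 connected region. Overall, the cross-section is a single solid region. The nearest boundary edge runs (17.00, 24.50)→(0.00, 24.50); distance from the point to it = 1.10 mm. The point is inside the cross-section, 1.10 mm from the nearest boundary — within the 2.4 mm shell band (3 × 0.8).

shell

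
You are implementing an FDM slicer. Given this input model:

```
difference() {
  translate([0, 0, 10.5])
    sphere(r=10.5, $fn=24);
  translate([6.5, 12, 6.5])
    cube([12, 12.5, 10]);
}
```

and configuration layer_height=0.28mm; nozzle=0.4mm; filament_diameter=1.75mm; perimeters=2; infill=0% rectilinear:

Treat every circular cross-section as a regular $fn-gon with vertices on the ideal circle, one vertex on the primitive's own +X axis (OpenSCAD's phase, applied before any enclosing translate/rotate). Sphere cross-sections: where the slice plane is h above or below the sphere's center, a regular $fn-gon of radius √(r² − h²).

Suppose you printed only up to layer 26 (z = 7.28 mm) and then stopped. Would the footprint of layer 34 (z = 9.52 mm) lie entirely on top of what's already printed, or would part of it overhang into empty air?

Compare the two slices. At z = 7.28: the r=10.5 sphere slices to a regular 24-gon of circumradius 9.994 (√(r²−h²) with h=3.22 from center) (area = (24/2)·9.994²·sin(360°/24) = 310.22 mm²); the 12×12.5 cube at (6.5, 12) contributes its full rectangle (area 150.00 mm²); After the difference (first − rest): starting from the r=10.5 sphere (310.22 mm²), the 12×12.5 cube at (6.5, 12) misses the remaining region (no effect) — area = 310.22 mm². At z = 9.52: the sphere: section is a regular 24-gon, circumradius = √(r²−h²) = √(10.5²−0.98²) = 10.454 (area = (24/2)·10.454²·sin(360°/24) = 339.43 mm²); the cube at (6.5, 12) (footprint 12×12.5) is included at this height (area 150.00 mm²); Subtracting the remaining from the first: starting from the r=10.5 sphere (339.43 mm²), the 12×12.5 cube at (6.5, 12) misses the remaining region (no effect) — area = 339.43 mm². Checking containment: at z = 9.52 the cross-section extends beyond the z = 7.28 cross-section by about 29.22 mm².

part overhangs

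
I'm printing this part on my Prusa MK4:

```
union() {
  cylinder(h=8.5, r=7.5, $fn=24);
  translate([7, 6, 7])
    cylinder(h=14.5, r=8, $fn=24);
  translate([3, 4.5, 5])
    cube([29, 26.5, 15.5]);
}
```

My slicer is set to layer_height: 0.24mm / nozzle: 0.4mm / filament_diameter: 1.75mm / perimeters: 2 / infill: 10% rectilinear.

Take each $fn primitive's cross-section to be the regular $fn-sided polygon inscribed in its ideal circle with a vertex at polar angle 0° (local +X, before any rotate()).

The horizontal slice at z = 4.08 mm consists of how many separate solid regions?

At z = 4.08 mm: the r=7.5 cylinder gives a regular 24-gon of circumradius 7.5 (constant along its height); the cylinder at (7, 6) is not intersected at this z (z outside [7, 21.5]); the cube at (3, 4.5) is not intersected at this z (z outside [5, 20.5]); Merging all regions: only the r=7.5 cylinder is present, so the union is just that shape — 1 connected region. The result has 1 disconnected region.

1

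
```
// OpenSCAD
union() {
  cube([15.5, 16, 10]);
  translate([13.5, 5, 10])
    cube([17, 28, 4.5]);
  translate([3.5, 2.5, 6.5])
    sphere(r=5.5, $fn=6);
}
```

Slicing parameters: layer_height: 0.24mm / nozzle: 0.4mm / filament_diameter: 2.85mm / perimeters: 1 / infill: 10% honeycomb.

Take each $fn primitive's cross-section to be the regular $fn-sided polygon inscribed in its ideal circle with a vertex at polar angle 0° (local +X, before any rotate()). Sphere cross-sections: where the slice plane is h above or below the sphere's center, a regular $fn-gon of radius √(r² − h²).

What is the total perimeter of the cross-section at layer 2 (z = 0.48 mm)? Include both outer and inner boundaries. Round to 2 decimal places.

63.00 mm

At z = 0.48 mm: the cube (footprint 15.5×16) is included at this height (perimeter 63.00 mm); the cube at (13.5, 5) is not intersected at this z (z outside [10, 14.5]); the sphere at (3.5, 2.5) is not intersected at this z (|z−center|=6.020 > r=5.5); Merging all regions: only the 15.5×16 cube is present, so the union is just that shape — boundary = 63.00 mm. Overall, the cross-section is a single solid region. Total boundary length (outer) = 63.00 mm.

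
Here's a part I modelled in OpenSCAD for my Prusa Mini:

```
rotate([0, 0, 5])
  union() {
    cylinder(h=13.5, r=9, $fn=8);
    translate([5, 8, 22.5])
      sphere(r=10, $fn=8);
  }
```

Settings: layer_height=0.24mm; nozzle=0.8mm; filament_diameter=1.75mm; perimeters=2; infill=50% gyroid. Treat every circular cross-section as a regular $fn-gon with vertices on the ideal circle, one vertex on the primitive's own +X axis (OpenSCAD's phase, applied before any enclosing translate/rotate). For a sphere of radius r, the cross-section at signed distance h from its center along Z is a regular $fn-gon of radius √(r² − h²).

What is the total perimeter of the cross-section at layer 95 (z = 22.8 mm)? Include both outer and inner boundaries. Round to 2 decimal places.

At z = 22.8 mm: the cylinder is not intersected at this z (z outside [0, 13.5]); the sphere at (5, 8): section is a regular 8-gon, circumradius = √(r²−h²) = √(10²−0.3²) = 9.995 (perimeter = 2·8·9.995·sin(180°/8) = 61.20 mm); Combining (union): only the r=10 sphere at (5, 8) is present, so the union is just that shape — boundary = 61.20 mm; (rotated 5° about Z; rotation is an isometry so areas/perimeters/island counts are preserved). Overall, the cross-section is a single solid region. Total boundary length (outer) = 61.20 mm.

61.20 mm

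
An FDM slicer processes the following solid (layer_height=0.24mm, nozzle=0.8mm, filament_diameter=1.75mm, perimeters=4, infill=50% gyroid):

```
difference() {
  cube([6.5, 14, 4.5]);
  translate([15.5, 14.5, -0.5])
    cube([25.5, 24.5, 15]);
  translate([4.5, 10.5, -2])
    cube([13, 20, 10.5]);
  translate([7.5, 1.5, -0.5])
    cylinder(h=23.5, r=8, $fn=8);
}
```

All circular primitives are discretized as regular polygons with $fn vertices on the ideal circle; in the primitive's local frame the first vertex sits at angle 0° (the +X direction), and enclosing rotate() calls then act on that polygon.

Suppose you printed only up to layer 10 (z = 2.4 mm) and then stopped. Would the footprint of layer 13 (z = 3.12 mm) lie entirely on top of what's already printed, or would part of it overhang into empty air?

entirely on top

Compare the two slices. At z = 2.4: the cube is present — its section is the full 6.5×14 rectangle (area 91.00 mm²); the cube at (15.5, 14.5) (footprint 25.5×24.5) is included at this height (area 624.75 mm²); the cube at (4.5, 10.5) is present — its section is the full 13×20 rectangle (area 260.00 mm²); the r=8 cylinder at (7.5, 1.5) gives a regular 8-gon of circumradius 8 (constant along its height) (area = (8/2)·8.000²·sin(360°/8) = 181.02 mm²); Subtracting the remaining from the first: starting from the 6.5×14 cube (91.00 mm²), the 25.5×24.5 cube at (15.5, 14.5) misses the remaining region (no effect); the 13×20 cube at (4.5, 10.5) partially overlaps it — only the 7.00 mm² overlap (of its 260.00 mm²) is removed, clipping the outline; the r=8 cylinder at (7.5, 1.5) partially overlaps it — only the 46.89 mm² overlap (of its 181.02 mm²) is removed, clipping the outline — area = 37.11 mm². At z = 3.12: the 6.5×14 cube contributes its full rectangle (area 91.00 mm²); the 25.5×24.5 cube at (15.5, 14.5) contributes its full rectangle (area 624.75 mm²); the 13×20 cube at (4.5, 10.5) contributes its full rectangle (area 260.00 mm²); the r=8 cylinder at (7.5, 1.5) gives a regular 8-gon of circumradius 8 (constant along its height) (area = (8/2)·8.000²·sin(360°/8) = 181.02 mm²); Subtracting the remaining from the first: starting from the 6.5×14 cube (91.00 mm²), the 25.5×24.5 cube at (15.5, 14.5) misses the remaining region (no effect); the 13×20 cube at (4.5, 10.5) partially overlaps it — only the 7.00 mm² overlap (of its 260.00 mm²) is removed, clipping the outline; the r=8 cylinder at (7.5, 1.5) partially overlaps it — only the 46.89 mm² overlap (of its 181.02 mm²) is removed, clipping the outline — area = 37.11 mm². Checking containment: the cross-section at z = 3.12 is a subset of the cross-section at z = 2.4.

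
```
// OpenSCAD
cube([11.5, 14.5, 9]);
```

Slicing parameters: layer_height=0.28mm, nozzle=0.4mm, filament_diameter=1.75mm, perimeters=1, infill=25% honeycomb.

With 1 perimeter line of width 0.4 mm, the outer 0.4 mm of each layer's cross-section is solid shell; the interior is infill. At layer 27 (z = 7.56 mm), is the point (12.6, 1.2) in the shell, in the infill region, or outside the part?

outside

At z = 7.56 mm: the cube (footprint 11.5×14.5) is included at this height. Overall, the cross-section is a single solid region. The nearest boundary edge runs (11.50, 0.00)→(11.50, 14.50); distance from the point to it = 1.10 mm. The point is not inside any of the regions above, so it lies outside the cross-section (1.10 mm from the nearest boundary).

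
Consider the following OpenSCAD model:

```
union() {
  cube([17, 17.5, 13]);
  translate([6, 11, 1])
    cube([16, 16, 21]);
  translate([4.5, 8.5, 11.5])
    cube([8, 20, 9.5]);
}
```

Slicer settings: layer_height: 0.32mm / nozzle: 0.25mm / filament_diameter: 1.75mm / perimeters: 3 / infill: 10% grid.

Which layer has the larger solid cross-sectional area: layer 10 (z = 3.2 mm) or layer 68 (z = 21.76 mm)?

layer 10 (z = 3.2 mm)

Layer 10 (z = 3.2): the cube is present — its section is the full 17×17.5 rectangle (area 297.50 mm²); the cube at (6, 11) is present — its section is the full 16×16 rectangle (area 256.00 mm²); the cube at (4.5, 8.5) is absent (z outside [11.5, 21]); Merging all regions: the regions partially overlap — summed areas 553.50 mm² minus the doubly-counted overlap 71.50 mm² gives 482.00 mm² — area = 482.00 mm². So its area = 482.00 mm². Layer 68 (z = 21.76): the cube does not reach this height (z outside [0, 13]); the cube at (6, 11) (footprint 16×16) is included at this height (area 256.00 mm²); the cube at (4.5, 8.5) is not intersected at this z (z outside [11.5, 21]); Taking the union: only the 16×16 cube at (6, 11) is present, so the union is just that shape — area = 256.00 mm². So its area = 256.00 mm². Layer 10 is larger (482.00 vs 256.00 mm²).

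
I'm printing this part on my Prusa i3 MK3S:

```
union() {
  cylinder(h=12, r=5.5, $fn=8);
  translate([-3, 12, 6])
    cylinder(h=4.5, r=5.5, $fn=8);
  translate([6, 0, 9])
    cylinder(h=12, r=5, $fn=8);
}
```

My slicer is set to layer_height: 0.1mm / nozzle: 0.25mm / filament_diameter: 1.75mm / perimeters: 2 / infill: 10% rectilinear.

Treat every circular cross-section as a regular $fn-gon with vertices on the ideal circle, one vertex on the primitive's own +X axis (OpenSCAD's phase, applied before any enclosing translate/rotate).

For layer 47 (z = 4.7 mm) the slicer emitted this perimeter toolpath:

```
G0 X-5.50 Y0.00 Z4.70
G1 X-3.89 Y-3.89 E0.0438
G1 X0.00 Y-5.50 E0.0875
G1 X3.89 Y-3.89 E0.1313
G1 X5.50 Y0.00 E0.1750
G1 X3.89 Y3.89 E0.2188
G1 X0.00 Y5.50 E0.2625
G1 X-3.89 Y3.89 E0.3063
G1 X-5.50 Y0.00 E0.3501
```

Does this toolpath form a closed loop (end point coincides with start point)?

Start point (G0): (-5.50, 0.00). End point (last G1): the path returns to the start — closed.

yes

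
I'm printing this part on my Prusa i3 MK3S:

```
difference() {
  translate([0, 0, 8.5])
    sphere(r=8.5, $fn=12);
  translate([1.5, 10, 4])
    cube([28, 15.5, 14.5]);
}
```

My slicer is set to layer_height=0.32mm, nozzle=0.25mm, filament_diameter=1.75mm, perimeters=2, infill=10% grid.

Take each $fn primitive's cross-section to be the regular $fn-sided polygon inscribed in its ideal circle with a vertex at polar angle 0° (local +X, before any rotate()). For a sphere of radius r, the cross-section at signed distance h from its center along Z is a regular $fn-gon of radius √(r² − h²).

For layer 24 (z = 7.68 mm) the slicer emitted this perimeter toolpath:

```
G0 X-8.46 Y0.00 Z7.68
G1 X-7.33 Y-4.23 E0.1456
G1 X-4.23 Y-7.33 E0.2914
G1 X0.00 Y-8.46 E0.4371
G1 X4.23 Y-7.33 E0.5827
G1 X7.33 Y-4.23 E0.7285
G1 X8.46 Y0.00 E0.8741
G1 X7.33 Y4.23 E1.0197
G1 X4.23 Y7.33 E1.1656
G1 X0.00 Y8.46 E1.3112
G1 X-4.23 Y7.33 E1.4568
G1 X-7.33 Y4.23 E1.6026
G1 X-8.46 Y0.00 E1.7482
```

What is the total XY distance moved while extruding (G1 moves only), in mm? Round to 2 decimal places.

Sum the Euclidean lengths of each G1 segment: total = 52.56 mm.

52.56 mm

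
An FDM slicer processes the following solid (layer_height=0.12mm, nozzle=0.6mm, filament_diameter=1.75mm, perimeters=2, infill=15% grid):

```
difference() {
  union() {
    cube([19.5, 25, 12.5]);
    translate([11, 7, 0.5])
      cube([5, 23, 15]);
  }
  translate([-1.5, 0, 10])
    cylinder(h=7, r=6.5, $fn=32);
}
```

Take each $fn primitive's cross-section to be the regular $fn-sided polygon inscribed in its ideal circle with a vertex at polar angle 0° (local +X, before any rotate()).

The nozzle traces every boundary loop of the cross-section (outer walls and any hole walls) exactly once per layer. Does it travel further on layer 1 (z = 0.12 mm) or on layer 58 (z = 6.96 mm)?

Layer 1 (z = 0.12): the cube is present — its section is the full 19.5×25 rectangle (perimeter 89.00 mm); the cube at (11, 7) is absent (z outside [0.5, 15.5]); Merging all regions: only the 19.5×25 cube is present, so the union is just that shape — boundary = 89.00 mm; the cylinder at (-1.5, 0) is not intersected at this z (z outside [10, 17]); After the difference (first − rest): none of the subtracted shapes is present at this height, so the result so far is unchanged — boundary = 89.00 mm. So its perimeter = 89.00 mm. Layer 58 (z = 6.96): the cube is present — its section is the full 19.5×25 rectangle (perimeter 89.00 mm); the cube at (11, 7) is present — its section is the full 5×23 rectangle (perimeter 56.00 mm); Taking the union: the regions partially overlap (shared area 90.00 mm²), so the edge portions inside another operand are dropped and the merged outline is re-measured after clipping — boundary = 99.00 mm; the cylinder at (-1.5, 0) does not reach this height (z outside [10, 17]); Taking the first minus the rest: none of the subtracted shapes is present at this height, so the result so far is unchanged — boundary = 99.00 mm. So its perimeter = 99.00 mm. Layer 58 is larger (99.00 vs 89.00 mm).

layer 58 (z = 6.96 mm)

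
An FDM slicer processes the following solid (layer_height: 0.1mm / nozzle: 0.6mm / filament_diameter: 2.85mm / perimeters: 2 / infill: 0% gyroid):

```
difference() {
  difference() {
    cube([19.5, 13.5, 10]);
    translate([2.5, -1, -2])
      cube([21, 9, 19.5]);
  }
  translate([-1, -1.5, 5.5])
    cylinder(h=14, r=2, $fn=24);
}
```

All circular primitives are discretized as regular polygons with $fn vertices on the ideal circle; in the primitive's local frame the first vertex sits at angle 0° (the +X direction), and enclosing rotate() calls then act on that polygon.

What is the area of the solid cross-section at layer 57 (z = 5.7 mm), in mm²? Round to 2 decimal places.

At z = 5.7 mm: the 19.5×13.5 cube contributes its full rectangle (area 263.25 mm²); the cube at (2.5, -1) is present — its section is the full 21×9 rectangle (area 189.00 mm²); Subtracting the remaining from the first: starting from the 19.5×13.5 cube (263.25 mm²), the 21×9 cube at (2.5, -1) partially overlaps it — only the 136.00 mm² overlap (of its 189.00 mm²) is removed, clipping the outline — area = 127.25 mm²; the r=2 cylinder at (-1, -1.5) gives a regular 24-gon of circumradius 2 (constant along its height) (area = (24/2)·2.000²·sin(360°/24) = 12.42 mm²); Subtracting the remaining from the first: starting from that combined region (127.25 mm²), the r=2 cylinder at (-1, -1.5) partially overlaps it — only the 0.04 mm² overlap (of its 12.42 mm²) is removed, clipping the outline — area = 127.21 mm². Overall, the cross-section is a single solid region. Net area = 127.21 mm².

127.21 mm²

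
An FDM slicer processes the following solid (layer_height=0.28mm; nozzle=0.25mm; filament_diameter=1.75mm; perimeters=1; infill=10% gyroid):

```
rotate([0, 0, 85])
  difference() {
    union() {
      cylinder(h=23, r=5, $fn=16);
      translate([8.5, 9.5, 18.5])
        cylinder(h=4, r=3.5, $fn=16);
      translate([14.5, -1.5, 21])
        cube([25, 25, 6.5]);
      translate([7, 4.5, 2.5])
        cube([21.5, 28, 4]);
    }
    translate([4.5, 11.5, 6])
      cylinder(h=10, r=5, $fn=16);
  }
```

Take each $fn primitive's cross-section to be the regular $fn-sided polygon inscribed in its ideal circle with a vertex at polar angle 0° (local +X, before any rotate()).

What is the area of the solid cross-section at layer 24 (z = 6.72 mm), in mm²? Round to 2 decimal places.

76.54 mm²

At z = 6.72 mm: the r=5 cylinder contributes a regular 16-gon of circumradius 5 (area = (16/2)·5.000²·sin(360°/16) = 76.54 mm²); the cylinder at (8.5, 9.5) is not intersected at this z (z outside [18.5, 22.5]); the cube at (14.5, -1.5) is absent (z outside [21, 27.5]); the cube at (7, 4.5) is absent (z outside [2.5, 6.5]); Taking the union: only the r=5 cylinder is present, so the union is just that shape — area = 76.54 mm²; the cylinder at (4.5, 11.5): section is a regular 16-gon, circumradius r=5 (area = (16/2)·5.000²·sin(360°/16) = 76.54 mm²); Taking the first minus the rest: starting from the result so far (76.54 mm²), the r=5 cylinder at (4.5, 11.5) misses the remaining region (no effect) — area = 76.54 mm²; (whole slice rotated 85° about Z — lengths, areas and connectivity unchanged). Overall, the cross-section is a single solid region. Net area = 76.54 mm².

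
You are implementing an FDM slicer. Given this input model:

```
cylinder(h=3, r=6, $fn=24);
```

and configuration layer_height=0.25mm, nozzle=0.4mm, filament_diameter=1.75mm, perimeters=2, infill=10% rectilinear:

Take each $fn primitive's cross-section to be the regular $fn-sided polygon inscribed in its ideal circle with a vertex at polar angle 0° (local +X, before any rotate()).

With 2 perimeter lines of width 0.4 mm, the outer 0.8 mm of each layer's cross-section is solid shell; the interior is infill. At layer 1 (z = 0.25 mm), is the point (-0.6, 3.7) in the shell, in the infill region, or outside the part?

At z = 0.25 mm: the cylinder: section is a regular 24-gon, circumradius r=6. Overall, the cross-section is a single solid region. The nearest boundary edge runs (0.00, 6.00)→(-1.55, 5.80); distance from the point to it = 2.20 mm. The point is inside the cross-section and 2.20 mm from the nearest boundary — more than the 0.8 mm shell width (2 × 0.4), so it's in the infill interior.

infill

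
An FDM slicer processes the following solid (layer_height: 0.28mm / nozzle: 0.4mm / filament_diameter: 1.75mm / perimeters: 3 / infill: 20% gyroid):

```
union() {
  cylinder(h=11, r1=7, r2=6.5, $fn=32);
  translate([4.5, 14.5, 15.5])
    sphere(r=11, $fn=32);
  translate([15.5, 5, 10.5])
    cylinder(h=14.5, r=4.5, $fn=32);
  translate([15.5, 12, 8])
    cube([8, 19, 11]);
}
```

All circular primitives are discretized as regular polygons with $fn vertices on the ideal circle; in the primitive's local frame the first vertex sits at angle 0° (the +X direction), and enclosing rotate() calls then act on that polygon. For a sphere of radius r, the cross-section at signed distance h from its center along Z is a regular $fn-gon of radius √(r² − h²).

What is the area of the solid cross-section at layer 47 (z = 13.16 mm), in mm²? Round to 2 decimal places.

574.02 mm²

At z = 13.16 mm: the cone does not reach this height (z outside [0, 11]); the r=11 sphere at (4.5, 14.5) slices to a regular 32-gon of circumradius 10.748 (√(r²−h²) with h=2.34 from center) (area = (32/2)·10.748²·sin(360°/32) = 360.60 mm²); the r=4.5 cylinder at (15.5, 5) contributes a regular 32-gon of circumradius 4.5 (area = (32/2)·4.500²·sin(360°/32) = 63.21 mm²); the cube at (15.5, 12) is present — its section is the full 8×19 rectangle (area 152.00 mm²); Combining (union): the regions partially overlap — summed areas 575.81 mm² minus the doubly-counted overlap 1.80 mm² gives 574.02 mm² — area = 574.02 mm². Overall, the cross-section has 2 separate islands. Net area = 574.02 mm².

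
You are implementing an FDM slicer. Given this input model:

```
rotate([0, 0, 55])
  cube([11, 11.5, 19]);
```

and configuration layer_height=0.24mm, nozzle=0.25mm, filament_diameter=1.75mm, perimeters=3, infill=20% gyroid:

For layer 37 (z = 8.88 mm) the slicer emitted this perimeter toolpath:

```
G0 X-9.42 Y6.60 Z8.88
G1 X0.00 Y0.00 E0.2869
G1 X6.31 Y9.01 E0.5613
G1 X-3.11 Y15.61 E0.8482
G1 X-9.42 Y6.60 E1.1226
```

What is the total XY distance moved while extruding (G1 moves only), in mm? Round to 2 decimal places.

45.00 mm

Sum the Euclidean lengths of each G1 segment: total = 45.00 mm.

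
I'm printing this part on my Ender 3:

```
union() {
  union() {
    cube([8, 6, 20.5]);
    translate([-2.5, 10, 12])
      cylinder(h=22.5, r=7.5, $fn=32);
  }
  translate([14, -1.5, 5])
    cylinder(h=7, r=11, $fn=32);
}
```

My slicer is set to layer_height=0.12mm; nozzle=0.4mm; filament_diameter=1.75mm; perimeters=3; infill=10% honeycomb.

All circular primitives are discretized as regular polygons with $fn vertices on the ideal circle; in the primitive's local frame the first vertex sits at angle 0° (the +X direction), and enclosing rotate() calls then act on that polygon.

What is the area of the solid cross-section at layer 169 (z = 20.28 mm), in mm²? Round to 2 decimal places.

216.42 mm²

At z = 20.28 mm: the 8×6 cube contributes its full rectangle (area 48.00 mm²); the cylinder at (-2.5, 10): section is a regular 32-gon, circumradius r=7.5 (area = (32/2)·7.500²·sin(360°/32) = 175.58 mm²); Taking the union: the regions partially overlap — summed areas 223.58 mm² minus the doubly-counted overlap 7.16 mm² gives 216.42 mm² — area = 216.42 mm²; the cylinder at (14, -1.5) is not intersected at this z (z outside [5, 12]); Merging all regions: only that combined region is present, so the union is just that shape — area = 216.42 mm². Overall, the cross-section is a single solid region. Net area = 216.42 mm².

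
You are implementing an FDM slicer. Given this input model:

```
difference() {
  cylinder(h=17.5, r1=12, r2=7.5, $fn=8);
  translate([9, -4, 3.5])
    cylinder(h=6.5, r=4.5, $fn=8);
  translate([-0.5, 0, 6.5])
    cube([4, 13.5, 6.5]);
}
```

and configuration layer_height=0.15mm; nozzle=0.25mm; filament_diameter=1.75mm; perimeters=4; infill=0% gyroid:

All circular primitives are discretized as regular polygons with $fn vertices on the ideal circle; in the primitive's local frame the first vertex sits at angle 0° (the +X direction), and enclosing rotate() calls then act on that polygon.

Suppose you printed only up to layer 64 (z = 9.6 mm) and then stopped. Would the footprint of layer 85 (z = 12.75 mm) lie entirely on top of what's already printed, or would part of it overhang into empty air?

part overhangs

Compare the two slices. At z = 9.6: the cone (r1=12→r2=7.5) has section circumradius 9.531 here — a regular 8-gon (area = (8/2)·9.531²·sin(360°/8) = 256.96 mm²); the r=4.5 cylinder at (9, -4) gives a regular 8-gon of circumradius 4.5 (constant along its height) (area = (8/2)·4.500²·sin(360°/8) = 57.28 mm²); the cube at (-0.5, 0) is present — its section is the full 4×13.5 rectangle (area 54.00 mm²); Taking the first minus the rest: starting from the cone (256.96 mm²), the r=4.5 cylinder at (9, -4) partially overlaps it — only the 19.67 mm² overlap (of its 57.28 mm²) is removed, clipping the outline; the 4×13.5 cube at (-0.5, 0) partially overlaps it — only the 35.54 mm² overlap (of its 54.00 mm²) is removed, clipping the outline — area = 201.75 mm². At z = 12.75: the cone: at t=0.729 of its height the radius interpolates to r₁+(r₂−r₁)t = 8.721, giving a regular 8-gon of that circumradius (area = (8/2)·8.721²·sin(360°/8) = 215.14 mm²); the cylinder at (9, -4) is absent (z outside [3.5, 10]); the 4×13.5 cube at (-0.5, 0) contributes its full rectangle (area 54.00 mm²); Taking the first minus the rest: starting from the cone (215.14 mm²), the 4×13.5 cube at (-0.5, 0) partially overlaps it — only the 32.30 mm² overlap (of its 54.00 mm²) is removed, clipping the outline — area = 182.84 mm². Checking containment: at z = 12.75 the cross-section extends beyond the z = 9.6 cross-section by about 13.46 mm².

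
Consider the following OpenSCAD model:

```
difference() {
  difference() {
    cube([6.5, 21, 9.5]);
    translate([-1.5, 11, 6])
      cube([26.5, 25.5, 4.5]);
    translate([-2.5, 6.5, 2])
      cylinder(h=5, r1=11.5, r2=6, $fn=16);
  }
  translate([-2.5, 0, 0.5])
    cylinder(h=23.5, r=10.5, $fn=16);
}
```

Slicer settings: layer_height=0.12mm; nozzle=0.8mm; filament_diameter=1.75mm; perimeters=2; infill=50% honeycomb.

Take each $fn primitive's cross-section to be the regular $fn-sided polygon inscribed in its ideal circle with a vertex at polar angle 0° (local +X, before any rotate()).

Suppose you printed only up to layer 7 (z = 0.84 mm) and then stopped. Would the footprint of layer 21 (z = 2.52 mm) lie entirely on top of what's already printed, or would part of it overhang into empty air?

entirely on top

Compare the two slices. At z = 0.84: the cube (footprint 6.5×21) is included at this height (area 136.50 mm²); the cube at (-1.5, 11) is not intersected at this z (z outside [6, 10.5]); the cone at (-2.5, 6.5) is absent (z outside [2, 7]); Subtracting the remaining from the first: none of the subtracted shapes is present at this height, so the 6.5×21 cube is unchanged — area = 136.50 mm²; the cylinder at (-2.5, 0): section is a regular 16-gon, circumradius r=10.5 (area = (16/2)·10.500²·sin(360°/16) = 337.53 mm²); After the difference (first − rest): starting from the result so far (136.50 mm²), the r=10.5 cylinder at (-2.5, 0) partially overlaps it — only the 53.96 mm² overlap (of its 337.53 mm²) is removed, clipping the outline — area = 82.54 mm². At z = 2.52: the 6.5×21 cube contributes its full rectangle (area 136.50 mm²); the cube at (-1.5, 11) does not reach this height (z outside [6, 10.5]); the cone at (-2.5, 6.5): at t=0.104 of its height the radius interpolates to r₁+(r₂−r₁)t = 10.928, giving a regular 16-gon of that circumradius (area = (16/2)·10.928²·sin(360°/16) = 365.60 mm²); Taking the first minus the rest: starting from the 6.5×21 cube (136.50 mm²), the cone at (-2.5, 6.5) partially overlaps it — only the 99.58 mm² overlap (of its 365.60 mm²) is removed, clipping the outline — area = 36.92 mm²; the r=10.5 cylinder at (-2.5, 0) gives a regular 16-gon of circumradius 10.5 (constant along its height) (area = (16/2)·10.500²·sin(360°/16) = 337.53 mm²); After the difference (first − rest): starting from the result so far (36.92 mm²), the r=10.5 cylinder at (-2.5, 0) partially overlaps it — only the 0.15 mm² overlap (of its 337.53 mm²) is removed, clipping the outline — area = 36.77 mm². Checking containment: the cross-section at z = 2.52 is a subset of the cross-section at z = 0.84.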